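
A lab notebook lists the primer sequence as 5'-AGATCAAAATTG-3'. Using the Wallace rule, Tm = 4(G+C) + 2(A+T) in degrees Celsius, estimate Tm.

30°C

Counting bases: A=6, C=1, G=2, T=3
AT pairs contribute 9, GC pairs contribute 3.
Tm = 4·3 + 2·9 = 12 + 18 = 30°C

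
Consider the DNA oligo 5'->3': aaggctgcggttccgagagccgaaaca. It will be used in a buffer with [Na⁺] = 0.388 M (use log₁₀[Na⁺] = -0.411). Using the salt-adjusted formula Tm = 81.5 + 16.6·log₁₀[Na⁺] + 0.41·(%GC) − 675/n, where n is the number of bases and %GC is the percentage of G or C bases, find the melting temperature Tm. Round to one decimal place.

74.0°C

Length n = 27. Counting bases: C=7, A=8, G=9, T=3
G+C = 16, so %GC = 16/27 × 100 = 59.259%
Salt term: 16.6 × (-0.411) = -6.823
GC term: 0.41 × 59.259 = 24.296; length term: −675/27 = −25
Tm = 81.5 + (-6.823) + 24.296 − 25 = 73.973 → 74.0°C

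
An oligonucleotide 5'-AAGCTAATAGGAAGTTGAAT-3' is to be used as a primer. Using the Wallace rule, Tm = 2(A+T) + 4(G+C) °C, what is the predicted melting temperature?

52°C

G=5, A=9, C=1, T=5
A+T = 14, G+C = 6
Tm = 4·6 + 2·14 = 24 + 28 = 52°C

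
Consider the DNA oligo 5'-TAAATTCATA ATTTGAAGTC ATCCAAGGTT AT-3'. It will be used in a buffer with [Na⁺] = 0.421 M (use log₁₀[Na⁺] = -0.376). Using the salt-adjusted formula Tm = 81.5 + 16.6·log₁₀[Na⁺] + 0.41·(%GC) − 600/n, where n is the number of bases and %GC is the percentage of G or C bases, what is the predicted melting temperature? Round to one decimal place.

66.8°C

Length n = 32. Scanning the sequence gives A=12, G=4, T=12, C=4.
G+C = 8, so %GC = 8/32 × 100 = 25%
Salt term: 16.6 × (-0.376) = -6.242
GC term: 0.41 × 25 = 10.25; length term: −600/32 = −18.75
Tm = 81.5 + (-6.242) + 10.25 − 18.75 = 66.758 → 66.8°C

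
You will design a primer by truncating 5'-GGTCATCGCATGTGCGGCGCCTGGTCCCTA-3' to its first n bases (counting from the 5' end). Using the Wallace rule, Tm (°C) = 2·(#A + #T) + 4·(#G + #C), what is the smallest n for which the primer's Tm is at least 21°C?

First 6 bases: GGTCAT → Tm = 18°C (< 21°C)
First 7 bases: GGTCATC → Tm = 22°C (≥ 21°C)
Each additional base adds 2°C (A/T) or 4°C (G/C), so Tm is non-decreasing in n; n = 7 is the first length to reach 21°C.

n = 7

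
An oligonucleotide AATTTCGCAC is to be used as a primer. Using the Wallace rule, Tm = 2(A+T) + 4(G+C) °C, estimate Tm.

C=3, G=1, T=3, A=3
A+T = 6, G+C = 4
Tm = 2×6 + 4×4 = 28°C

28°C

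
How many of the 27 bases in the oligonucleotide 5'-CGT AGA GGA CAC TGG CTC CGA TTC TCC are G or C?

16

Scanning the sequence gives C=9, G=7, T=6, A=5.
G+C = 7 + 9 = 16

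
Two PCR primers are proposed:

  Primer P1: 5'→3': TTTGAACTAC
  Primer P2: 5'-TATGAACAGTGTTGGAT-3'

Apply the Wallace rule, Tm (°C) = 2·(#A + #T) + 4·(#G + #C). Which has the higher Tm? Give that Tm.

Primer P1: A+T=7, G+C=3 → Tm = 2(7)+4(3) = 26°C
Primer P2: A+T=11, G+C=6 → Tm = 2(11)+4(6) = 46°C
26°C vs 46°C → primer P2 is higher.

Primer P2, 46°C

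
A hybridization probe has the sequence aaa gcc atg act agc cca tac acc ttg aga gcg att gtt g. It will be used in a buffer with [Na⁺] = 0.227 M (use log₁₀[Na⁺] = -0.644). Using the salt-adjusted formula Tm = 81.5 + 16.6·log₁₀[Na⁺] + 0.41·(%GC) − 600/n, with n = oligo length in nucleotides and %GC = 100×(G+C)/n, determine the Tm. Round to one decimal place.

75.3°C

Length n = 40. Counting bases: G=9, A=12, T=9, C=10
G+C = 19, so %GC = 19/40 × 100 = 47.5%
Salt term: 16.6 × (-0.644) = -10.69
GC term: 0.41 × 47.5 = 19.475; length term: −600/40 = −15
Tm = 81.5 + (-10.69) + 19.475 − 15 = 75.285 → 75.3°C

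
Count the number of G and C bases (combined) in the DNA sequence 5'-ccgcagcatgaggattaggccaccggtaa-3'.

17

Counting bases: C=8, T=4, A=8, G=9
G+C = 9 + 8 = 17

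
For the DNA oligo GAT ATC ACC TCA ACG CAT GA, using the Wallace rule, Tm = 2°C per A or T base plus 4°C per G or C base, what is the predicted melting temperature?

58°C

Scanning the sequence gives C=6, A=7, T=4, G=3.
AT pairs contribute 11, GC pairs contribute 9.
Tm = 4·9 + 2·11 = 36 + 22 = 58°C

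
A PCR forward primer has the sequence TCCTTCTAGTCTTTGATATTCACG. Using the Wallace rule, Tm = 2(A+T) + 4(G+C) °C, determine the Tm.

A=4, G=3, C=6, T=11
So N_AT = 15 and N_GC = 9.
Tm = 4·9 + 2·15 = 36 + 30 = 66°C

66°C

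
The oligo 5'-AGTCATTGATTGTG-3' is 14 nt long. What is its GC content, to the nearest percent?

36%

Scanning the sequence gives G=4, A=3, C=1, T=6.
G+C = 4 + 1 = 5 out of 14 bases
%GC = 5/14 × 100 = 35.71% ≈ 36%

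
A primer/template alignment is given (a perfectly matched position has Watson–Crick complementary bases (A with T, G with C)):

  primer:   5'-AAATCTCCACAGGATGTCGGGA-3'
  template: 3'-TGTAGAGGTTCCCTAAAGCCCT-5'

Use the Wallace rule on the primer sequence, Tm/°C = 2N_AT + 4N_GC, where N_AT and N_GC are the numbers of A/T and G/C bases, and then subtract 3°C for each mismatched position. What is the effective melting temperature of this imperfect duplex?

Primer base counts: A=7, T=4, G=6, C=5 → A+T=11, G+C=11
Perfect-match Tm = 2(11) + 4(11) = 22 + 44 = 66°C
Mismatches (positions where the bases are not complementary): 4 (at positions 2, 10, 11, 16)
Effective Tm = 66 − 4×3 = 66 − 12 = 54°C

54°C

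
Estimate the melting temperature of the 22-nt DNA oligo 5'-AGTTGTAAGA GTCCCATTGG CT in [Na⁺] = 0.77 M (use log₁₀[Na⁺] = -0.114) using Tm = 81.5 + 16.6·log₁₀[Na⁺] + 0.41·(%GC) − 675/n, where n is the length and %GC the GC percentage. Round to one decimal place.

67.6°C

Length n = 22. Base counts: G=6, C=4, A=5, T=7
G+C = 10, so %GC = 10/22 × 100 = 45.455%
Salt term: 16.6 × (-0.114) = -1.892
GC term: 0.41 × 45.455 = 18.637; length term: −675/22 = −30.682
Tm = 81.5 + (-1.892) + 18.637 − 30.682 = 67.563 → 67.6°C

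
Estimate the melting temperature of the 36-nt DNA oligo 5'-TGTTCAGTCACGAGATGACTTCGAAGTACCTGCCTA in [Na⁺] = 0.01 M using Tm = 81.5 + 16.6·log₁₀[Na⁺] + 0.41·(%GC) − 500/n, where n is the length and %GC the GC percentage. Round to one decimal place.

53.8°C

Length n = 36. Base counts: G=8, A=9, C=9, T=10
G+C = 17, so %GC = 17/36 × 100 = 47.222%
Salt term: 16.6 × (-2) = -33.2
GC term: 0.41 × 47.222 = 19.361; length term: −500/36 = −13.889
Tm = 81.5 + (-33.2) + 19.361 − 13.889 = 53.772 → 53.8°C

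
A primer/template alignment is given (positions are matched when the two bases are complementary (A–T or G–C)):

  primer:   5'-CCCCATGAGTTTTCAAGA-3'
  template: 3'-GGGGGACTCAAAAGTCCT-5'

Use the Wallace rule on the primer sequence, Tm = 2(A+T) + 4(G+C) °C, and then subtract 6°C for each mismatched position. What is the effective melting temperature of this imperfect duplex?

Primer base counts: A=5, T=5, G=3, C=5 → A+T=10, G+C=8
Perfect-match Tm = 2(10) + 4(8) = 20 + 32 = 52°C
Mismatches (positions where the bases are not complementary): 2 (at positions 5, 16)
Effective Tm = 52 − 2×6 = 52 − 12 = 40°C

40°C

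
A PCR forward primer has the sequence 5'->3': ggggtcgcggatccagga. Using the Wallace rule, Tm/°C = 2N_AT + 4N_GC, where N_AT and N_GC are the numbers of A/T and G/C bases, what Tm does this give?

Scanning the sequence gives T=2, G=9, A=3, C=4.
So N_AT = 5 and N_GC = 13.
Tm = 2(5) + 4(13) = 10 + 52 = 62°C

62°C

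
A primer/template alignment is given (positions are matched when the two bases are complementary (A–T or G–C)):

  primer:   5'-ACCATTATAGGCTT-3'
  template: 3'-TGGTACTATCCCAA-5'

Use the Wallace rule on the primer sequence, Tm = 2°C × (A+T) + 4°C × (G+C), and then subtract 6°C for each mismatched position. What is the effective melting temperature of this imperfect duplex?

Primer base counts: A=4, T=5, G=2, C=3 → A+T=9, G+C=5
Perfect-match Tm = 2(9) + 4(5) = 18 + 20 = 38°C
Mismatches (positions where the bases are not complementary): 2 (at positions 6, 12)
Effective Tm = 38 − 2×6 = 38 − 12 = 26°C

26°C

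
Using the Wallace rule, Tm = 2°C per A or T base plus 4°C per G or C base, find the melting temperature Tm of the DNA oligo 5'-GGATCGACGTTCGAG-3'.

Base counts: C=3, G=6, A=3, T=3
A+T = 6, G+C = 9
Tm = 2(6) + 4(9) = 12 + 36 = 48°C

48°C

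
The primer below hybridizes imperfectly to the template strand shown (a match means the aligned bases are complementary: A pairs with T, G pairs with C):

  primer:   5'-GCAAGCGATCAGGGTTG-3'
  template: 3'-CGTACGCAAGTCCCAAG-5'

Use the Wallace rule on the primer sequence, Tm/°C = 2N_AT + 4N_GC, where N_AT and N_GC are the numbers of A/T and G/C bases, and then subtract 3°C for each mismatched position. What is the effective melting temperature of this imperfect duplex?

Primer base counts: A=4, T=3, G=7, C=3 → A+T=7, G+C=10
Perfect-match Tm = 2(7) + 4(10) = 14 + 40 = 54°C
Mismatches (positions where the bases are not complementary): 3 (at positions 4, 8, 17)
Effective Tm = 54 − 3×3 = 54 − 9 = 45°C

45°C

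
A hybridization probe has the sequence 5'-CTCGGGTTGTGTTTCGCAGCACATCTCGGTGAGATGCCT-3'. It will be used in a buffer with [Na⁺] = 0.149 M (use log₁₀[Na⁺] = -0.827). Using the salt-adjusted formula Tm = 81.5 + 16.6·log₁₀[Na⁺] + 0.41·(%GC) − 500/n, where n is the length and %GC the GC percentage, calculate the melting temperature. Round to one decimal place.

78.1°C

Length n = 39. Base counts: C=10, T=12, G=12, A=5
G+C = 22, so %GC = 22/39 × 100 = 56.41%
Salt term: 16.6 × (-0.827) = -13.728
GC term: 0.41 × 56.41 = 23.128; length term: −500/39 = −12.821
Tm = 81.5 + (-13.728) + 23.128 − 12.821 = 78.079 → 78.1°C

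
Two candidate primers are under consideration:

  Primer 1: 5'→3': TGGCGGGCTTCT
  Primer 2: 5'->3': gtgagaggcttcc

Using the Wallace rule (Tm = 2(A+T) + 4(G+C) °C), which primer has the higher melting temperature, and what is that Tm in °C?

Primer 2, 42°C

Primer 1: A+T=4, G+C=8 → Tm = 2(4)+4(8) = 40°C
Primer 2: A+T=5, G+C=8 → Tm = 2(5)+4(8) = 42°C
40°C vs 42°C → primer 2 is higher.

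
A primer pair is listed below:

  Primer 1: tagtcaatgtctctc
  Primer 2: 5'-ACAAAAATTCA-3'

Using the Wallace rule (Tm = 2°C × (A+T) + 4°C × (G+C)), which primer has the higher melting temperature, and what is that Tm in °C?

Primer 1, 42°C

Primer 1: A+T=9, G+C=6 → Tm = 2(9)+4(6) = 42°C
Primer 2: A+T=9, G+C=2 → Tm = 2(9)+4(2) = 26°C
42°C vs 26°C → primer 1 is higher.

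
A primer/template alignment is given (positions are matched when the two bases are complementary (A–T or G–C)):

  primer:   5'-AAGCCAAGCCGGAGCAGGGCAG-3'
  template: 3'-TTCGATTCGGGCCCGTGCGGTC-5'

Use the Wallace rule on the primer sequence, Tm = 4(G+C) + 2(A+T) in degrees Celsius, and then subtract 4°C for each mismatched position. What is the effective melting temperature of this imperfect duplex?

54°C

Primer base counts: A=7, T=0, G=9, C=6 → A+T=7, G+C=15
Perfect-match Tm = 2(7) + 4(15) = 14 + 60 = 74°C
Mismatches (positions where the bases are not complementary): 5 (at positions 5, 11, 13, 17, 19)
Effective Tm = 74 − 5×4 = 74 − 20 = 54°C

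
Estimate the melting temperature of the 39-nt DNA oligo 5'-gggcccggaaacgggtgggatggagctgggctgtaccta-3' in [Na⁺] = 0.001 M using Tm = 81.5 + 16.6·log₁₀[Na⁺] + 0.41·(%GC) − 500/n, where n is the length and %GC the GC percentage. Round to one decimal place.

Length n = 39. Scanning the sequence gives T=6, A=7, C=8, G=18.
G+C = 26, so %GC = 26/39 × 100 = 66.667%
Salt term: 16.6 × (-3) = -49.8
GC term: 0.41 × 66.667 = 27.333; length term: −500/39 = −12.821
Tm = 81.5 + (-49.8) + 27.333 − 12.821 = 46.212 → 46.2°C

46.2°C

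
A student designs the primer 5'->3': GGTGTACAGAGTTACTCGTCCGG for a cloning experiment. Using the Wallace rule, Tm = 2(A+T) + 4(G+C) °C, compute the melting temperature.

72°C

T=6, C=5, G=8, A=4
So N_AT = 10 and N_GC = 13.
Tm = 2(10) + 4(13) = 20 + 52 = 72°C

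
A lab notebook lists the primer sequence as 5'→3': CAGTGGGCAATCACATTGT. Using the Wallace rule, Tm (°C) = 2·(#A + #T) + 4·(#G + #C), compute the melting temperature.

56°C

Base counts: G=5, C=4, T=5, A=5
A+T = 10, G+C = 9
Tm = 4·9 + 2·10 = 36 + 20 = 56°C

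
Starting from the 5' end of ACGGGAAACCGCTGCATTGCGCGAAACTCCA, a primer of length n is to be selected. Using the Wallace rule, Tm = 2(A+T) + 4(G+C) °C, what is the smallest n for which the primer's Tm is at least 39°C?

n = 12

First 11 bases: ACGGGAAACCG → Tm = 36°C (< 39°C)
First 12 bases: ACGGGAAACCGC → Tm = 40°C (≥ 39°C)
Since every base adds ≥2°C, Tm only increases with n, so the threshold is first crossed at n = 12.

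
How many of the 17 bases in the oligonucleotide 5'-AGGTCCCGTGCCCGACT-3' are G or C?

Scanning the sequence gives C=7, A=2, T=3, G=5.
Total G or C: 5 + 7 = 12

12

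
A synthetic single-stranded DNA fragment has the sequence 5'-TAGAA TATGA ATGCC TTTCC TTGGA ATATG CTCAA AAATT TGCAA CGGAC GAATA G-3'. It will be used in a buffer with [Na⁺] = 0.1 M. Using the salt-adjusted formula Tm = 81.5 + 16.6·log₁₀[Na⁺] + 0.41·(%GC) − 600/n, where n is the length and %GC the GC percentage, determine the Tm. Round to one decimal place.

Length n = 56. Counting bases: A=20, C=9, T=16, G=11
G+C = 20, so %GC = 20/56 × 100 = 35.714%
Salt term: 16.6 × (-1) = -16.6
GC term: 0.41 × 35.714 = 14.643; length term: −600/56 = −10.714
Tm = 81.5 + (-16.6) + 14.643 − 10.714 = 68.829 → 68.8°C

68.8°C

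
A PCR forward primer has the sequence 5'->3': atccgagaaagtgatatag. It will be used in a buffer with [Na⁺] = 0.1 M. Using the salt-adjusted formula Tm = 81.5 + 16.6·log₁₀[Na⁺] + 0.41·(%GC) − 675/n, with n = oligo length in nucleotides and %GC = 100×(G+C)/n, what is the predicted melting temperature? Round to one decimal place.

Length n = 19. Scanning the sequence gives C=2, G=5, A=8, T=4.
G+C = 7, so %GC = 7/19 × 100 = 36.842%
Salt term: 16.6 × (-1) = -16.6
GC term: 0.41 × 36.842 = 15.105; length term: −675/19 = −35.526
Tm = 81.5 + (-16.6) + 15.105 − 35.526 = 44.479 → 44.5°C

44.5°C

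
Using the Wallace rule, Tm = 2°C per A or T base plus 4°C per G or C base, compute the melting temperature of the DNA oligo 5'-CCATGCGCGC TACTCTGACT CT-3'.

70°C

Counting bases: A=3, T=6, C=9, G=4
So N_AT = 9 and N_GC = 13.
Tm = 2×9 + 4×13 = 70°C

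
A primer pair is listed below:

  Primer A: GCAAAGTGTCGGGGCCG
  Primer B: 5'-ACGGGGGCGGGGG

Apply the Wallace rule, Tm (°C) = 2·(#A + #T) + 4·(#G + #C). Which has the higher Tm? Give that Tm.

Primer A, 58°C

Primer A: A+T=5, G+C=12 → Tm = 2(5)+4(12) = 58°C
Primer B: A+T=1, G+C=12 → Tm = 2(1)+4(12) = 50°C
58°C vs 50°C → primer A is higher.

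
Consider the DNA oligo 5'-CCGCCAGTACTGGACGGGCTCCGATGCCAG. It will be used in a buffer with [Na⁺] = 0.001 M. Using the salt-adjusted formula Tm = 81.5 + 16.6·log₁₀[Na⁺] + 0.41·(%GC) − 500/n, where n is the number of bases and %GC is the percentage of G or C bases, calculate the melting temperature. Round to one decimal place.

43.7°C

Length n = 30. T=4, G=10, C=11, A=5
G+C = 21, so %GC = 21/30 × 100 = 70%
Salt term: 16.6 × (-3) = -49.8
GC term: 0.41 × 70 = 28.7; length term: −500/30 = −16.667
Tm = 81.5 + (-49.8) + 28.7 − 16.667 = 43.733 → 43.7°C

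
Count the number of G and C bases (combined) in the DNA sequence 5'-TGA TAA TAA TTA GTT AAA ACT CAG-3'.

5

Base counts: A=11, T=8, C=2, G=3
G+C = 3 + 2 = 5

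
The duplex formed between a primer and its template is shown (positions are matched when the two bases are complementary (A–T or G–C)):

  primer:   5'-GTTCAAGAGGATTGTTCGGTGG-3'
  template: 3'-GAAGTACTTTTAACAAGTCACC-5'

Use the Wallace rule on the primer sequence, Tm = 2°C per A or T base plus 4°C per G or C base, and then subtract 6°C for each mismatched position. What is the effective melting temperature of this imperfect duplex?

Primer base counts: A=4, T=7, G=9, C=2 → A+T=11, G+C=11
Perfect-match Tm = 2(11) + 4(11) = 22 + 44 = 66°C
Mismatches (positions where the bases are not complementary): 5 (at positions 1, 6, 9, 10, 18)
Effective Tm = 66 − 5×6 = 66 − 30 = 36°C

36°C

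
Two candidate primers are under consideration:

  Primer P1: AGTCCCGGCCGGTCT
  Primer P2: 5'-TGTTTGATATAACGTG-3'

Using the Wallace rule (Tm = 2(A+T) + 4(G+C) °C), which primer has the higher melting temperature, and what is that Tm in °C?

Primer P1: A+T=4, G+C=11 → Tm = 2(4)+4(11) = 52°C
Primer P2: A+T=11, G+C=5 → Tm = 2(11)+4(5) = 42°C
52°C vs 42°C → primer P1 is higher.

Primer P1, 52°C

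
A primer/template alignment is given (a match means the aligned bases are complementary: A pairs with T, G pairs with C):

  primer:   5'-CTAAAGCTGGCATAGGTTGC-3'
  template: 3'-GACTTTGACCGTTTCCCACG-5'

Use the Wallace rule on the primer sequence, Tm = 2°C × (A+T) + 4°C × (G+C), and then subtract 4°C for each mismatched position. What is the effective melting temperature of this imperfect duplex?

44°C

Primer base counts: A=5, T=5, G=6, C=4 → A+T=10, G+C=10
Perfect-match Tm = 2(10) + 4(10) = 20 + 40 = 60°C
Mismatches (positions where the bases are not complementary): 4 (at positions 3, 6, 13, 17)
Effective Tm = 60 − 4×4 = 60 − 16 = 44°C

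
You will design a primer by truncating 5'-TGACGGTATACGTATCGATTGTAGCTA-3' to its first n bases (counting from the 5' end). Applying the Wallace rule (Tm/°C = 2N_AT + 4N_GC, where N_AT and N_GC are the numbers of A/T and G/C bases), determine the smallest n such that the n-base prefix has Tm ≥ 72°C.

n = 25

First 24 bases: TGACGGTATACGTATCGATTGTAG → Tm = 68°C (< 72°C)
First 25 bases: TGACGGTATACGTATCGATTGTAGC → Tm = 72°C (≥ 72°C)
Each additional base adds 2°C (A/T) or 4°C (G/C), so Tm is non-decreasing in n; n = 25 is the first length to reach 72°C.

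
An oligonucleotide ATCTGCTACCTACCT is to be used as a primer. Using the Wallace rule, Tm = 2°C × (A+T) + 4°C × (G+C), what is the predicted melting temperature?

44°C

Base counts: T=5, C=6, G=1, A=3
A+T = 8, G+C = 7
Tm = 4·7 + 2·8 = 28 + 16 = 44°C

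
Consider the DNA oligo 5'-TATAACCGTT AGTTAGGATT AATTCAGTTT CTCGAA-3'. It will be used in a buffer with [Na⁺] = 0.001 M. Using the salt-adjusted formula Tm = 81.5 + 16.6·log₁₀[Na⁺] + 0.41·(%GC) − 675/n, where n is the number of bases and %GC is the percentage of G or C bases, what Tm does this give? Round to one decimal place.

Length n = 36. Scanning the sequence gives C=5, G=6, T=14, A=11.
G+C = 11, so %GC = 11/36 × 100 = 30.556%
Salt term: 16.6 × (-3) = -49.8
GC term: 0.41 × 30.556 = 12.528; length term: −675/36 = −18.75
Tm = 81.5 + (-49.8) + 12.528 − 18.75 = 25.478 → 25.5°C

25.5°C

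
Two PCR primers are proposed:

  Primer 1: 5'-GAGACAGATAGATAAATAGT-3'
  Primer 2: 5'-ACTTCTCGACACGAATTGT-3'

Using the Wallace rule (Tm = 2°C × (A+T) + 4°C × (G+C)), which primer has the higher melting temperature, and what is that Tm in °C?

Primer 2, 54°C

Primer 1: A+T=14, G+C=6 → Tm = 2(14)+4(6) = 52°C
Primer 2: A+T=11, G+C=8 → Tm = 2(11)+4(8) = 54°C
52°C vs 54°C → primer 2 is higher.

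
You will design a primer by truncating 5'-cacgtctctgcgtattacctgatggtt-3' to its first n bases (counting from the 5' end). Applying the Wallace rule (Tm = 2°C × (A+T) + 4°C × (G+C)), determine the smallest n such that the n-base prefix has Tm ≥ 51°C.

n = 18

First 17 bases: CACGTCTCTGCGTATTA → Tm = 50°C (< 51°C)
First 18 bases: CACGTCTCTGCGTATTAC → Tm = 54°C (≥ 51°C)
Each additional base adds 2°C (A/T) or 4°C (G/C), so Tm is non-decreasing in n; n = 18 is the first length to reach 51°C.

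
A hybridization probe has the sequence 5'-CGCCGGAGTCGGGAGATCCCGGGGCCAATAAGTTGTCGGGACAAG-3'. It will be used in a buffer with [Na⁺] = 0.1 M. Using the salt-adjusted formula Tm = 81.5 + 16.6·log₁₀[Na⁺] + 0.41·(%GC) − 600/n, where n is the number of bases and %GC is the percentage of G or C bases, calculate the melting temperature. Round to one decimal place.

78.0°C

Length n = 45. Counting bases: A=10, C=11, G=18, T=6
G+C = 29, so %GC = 29/45 × 100 = 64.444%
Salt term: 16.6 × (-1) = -16.6
GC term: 0.41 × 64.444 = 26.422; length term: −600/45 = −13.333
Tm = 81.5 + (-16.6) + 26.422 − 13.333 = 77.989 → 78.0°C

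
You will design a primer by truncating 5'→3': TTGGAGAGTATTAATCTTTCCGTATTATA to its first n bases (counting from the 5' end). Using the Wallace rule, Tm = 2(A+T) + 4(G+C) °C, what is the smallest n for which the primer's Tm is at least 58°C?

First 21 bases: TTGGAGAGTATTAATCTTTCC → Tm = 56°C (< 58°C)
First 22 bases: TTGGAGAGTATTAATCTTTCCG → Tm = 60°C (≥ 58°C)
Each additional base adds 2°C (A/T) or 4°C (G/C), so Tm is non-decreasing in n; n = 22 is the first length to reach 58°C.

n = 22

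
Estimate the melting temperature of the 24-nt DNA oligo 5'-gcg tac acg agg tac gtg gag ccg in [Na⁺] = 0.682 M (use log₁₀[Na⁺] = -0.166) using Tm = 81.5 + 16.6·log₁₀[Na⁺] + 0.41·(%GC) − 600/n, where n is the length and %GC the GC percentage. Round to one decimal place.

81.1°C

Length n = 24. T=3, G=10, C=6, A=5
G+C = 16, so %GC = 16/24 × 100 = 66.667%
Salt term: 16.6 × (-0.166) = -2.756
GC term: 0.41 × 66.667 = 27.333; length term: −600/24 = −25
Tm = 81.5 + (-2.756) + 27.333 − 25 = 81.077 → 81.1°C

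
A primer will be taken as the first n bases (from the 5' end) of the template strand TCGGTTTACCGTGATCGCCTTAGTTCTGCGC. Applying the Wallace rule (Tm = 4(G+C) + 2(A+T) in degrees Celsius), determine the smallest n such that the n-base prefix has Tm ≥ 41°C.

n = 14

First 13 bases: TCGGTTTACCGTG → Tm = 40°C (< 41°C)
First 14 bases: TCGGTTTACCGTGA → Tm = 42°C (≥ 41°C)
Each additional base adds 2°C (A/T) or 4°C (G/C), so Tm is non-decreasing in n; n = 14 is the first length to reach 41°C.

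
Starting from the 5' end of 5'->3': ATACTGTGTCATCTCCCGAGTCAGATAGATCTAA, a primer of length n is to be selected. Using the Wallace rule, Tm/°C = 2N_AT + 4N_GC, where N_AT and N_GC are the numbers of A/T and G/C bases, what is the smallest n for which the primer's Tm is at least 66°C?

n = 22

First 21 bases: ATACTGTGTCATCTCCCGAGT → Tm = 62°C (< 66°C)
First 22 bases: ATACTGTGTCATCTCCCGAGTC → Tm = 66°C (≥ 66°C)
Since every base adds ≥2°C, Tm only increases with n, so the threshold is first crossed at n = 22.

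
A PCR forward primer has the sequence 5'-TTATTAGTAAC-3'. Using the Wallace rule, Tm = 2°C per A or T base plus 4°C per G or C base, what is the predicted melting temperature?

Scanning the sequence gives G=1, T=5, A=4, C=1.
So N_AT = 9 and N_GC = 2.
Tm = 2×9 + 4×2 = 26°C

26°C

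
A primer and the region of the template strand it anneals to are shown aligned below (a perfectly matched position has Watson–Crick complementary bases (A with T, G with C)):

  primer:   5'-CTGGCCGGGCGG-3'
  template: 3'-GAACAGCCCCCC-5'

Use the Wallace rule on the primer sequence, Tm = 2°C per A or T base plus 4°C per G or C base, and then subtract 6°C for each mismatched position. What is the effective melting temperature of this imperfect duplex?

Primer base counts: A=0, T=1, G=7, C=4 → A+T=1, G+C=11
Perfect-match Tm = 2(1) + 4(11) = 2 + 44 = 46°C
Mismatches (positions where the bases are not complementary): 3 (at positions 3, 5, 10)
Effective Tm = 46 − 3×6 = 46 − 18 = 28°C

28°C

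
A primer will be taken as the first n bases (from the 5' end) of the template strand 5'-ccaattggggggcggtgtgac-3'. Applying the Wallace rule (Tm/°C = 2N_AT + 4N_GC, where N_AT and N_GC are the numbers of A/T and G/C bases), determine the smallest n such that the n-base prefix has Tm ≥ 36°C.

n = 11

First 10 bases: CCAATTGGGG → Tm = 32°C (< 36°C)
First 11 bases: CCAATTGGGGG → Tm = 36°C (≥ 36°C)
Each additional base adds 2°C (A/T) or 4°C (G/C), so Tm is non-decreasing in n; n = 11 is the first length to reach 36°C.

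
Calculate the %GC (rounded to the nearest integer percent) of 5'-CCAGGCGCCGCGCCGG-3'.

Scanning the sequence gives G=7, T=0, A=1, C=8.
G+C = 7 + 8 = 15 out of 16 bases
%GC = 15/16 × 100 = 93.75% ≈ 94%

94%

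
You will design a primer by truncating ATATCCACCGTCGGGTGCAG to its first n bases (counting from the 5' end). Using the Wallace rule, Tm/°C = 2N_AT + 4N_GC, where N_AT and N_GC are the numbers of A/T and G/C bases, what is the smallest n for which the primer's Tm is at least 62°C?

First 19 bases: ATATCCACCGTCGGGTGCA → Tm = 60°C (< 62°C)
First 20 bases: ATATCCACCGTCGGGTGCAG → Tm = 64°C (≥ 62°C)
Since every base adds ≥2°C, Tm only increases with n, so the threshold is first crossed at n = 20.

n = 20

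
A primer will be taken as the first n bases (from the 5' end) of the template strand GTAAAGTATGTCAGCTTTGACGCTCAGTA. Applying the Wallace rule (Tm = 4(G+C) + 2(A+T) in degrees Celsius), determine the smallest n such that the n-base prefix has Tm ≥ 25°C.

First 9 bases: GTAAAGTAT → Tm = 22°C (< 25°C)
First 10 bases: GTAAAGTATG → Tm = 26°C (≥ 25°C)
Each additional base adds 2°C (A/T) or 4°C (G/C), so Tm is non-decreasing in n; n = 10 is the first length to reach 25°C.

n = 10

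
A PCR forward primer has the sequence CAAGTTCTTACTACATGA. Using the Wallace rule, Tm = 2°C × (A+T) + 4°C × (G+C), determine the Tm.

Counting bases: T=6, A=6, C=4, G=2
AT pairs contribute 12, GC pairs contribute 6.
Tm = 2×12 + 4×6 = 48°C

48°C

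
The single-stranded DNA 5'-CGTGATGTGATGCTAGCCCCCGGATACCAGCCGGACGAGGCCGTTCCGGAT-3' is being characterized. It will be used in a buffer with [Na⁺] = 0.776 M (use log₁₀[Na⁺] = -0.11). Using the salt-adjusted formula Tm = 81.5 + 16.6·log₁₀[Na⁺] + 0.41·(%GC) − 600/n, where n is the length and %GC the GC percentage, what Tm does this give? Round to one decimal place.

94.4°C

Length n = 51. Counting bases: C=16, G=17, T=9, A=9
G+C = 33, so %GC = 33/51 × 100 = 64.706%
Salt term: 16.6 × (-0.11) = -1.826
GC term: 0.41 × 64.706 = 26.529; length term: −600/51 = −11.765
Tm = 81.5 + (-1.826) + 26.529 − 11.765 = 94.438 → 94.4°C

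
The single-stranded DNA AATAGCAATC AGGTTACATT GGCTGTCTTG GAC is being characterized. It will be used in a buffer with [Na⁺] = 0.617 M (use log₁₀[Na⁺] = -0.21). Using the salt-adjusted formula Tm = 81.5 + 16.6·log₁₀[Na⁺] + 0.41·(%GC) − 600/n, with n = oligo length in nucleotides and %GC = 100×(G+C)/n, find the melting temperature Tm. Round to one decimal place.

Length n = 33. Base counts: G=8, A=9, C=6, T=10
G+C = 14, so %GC = 14/33 × 100 = 42.424%
Salt term: 16.6 × (-0.21) = -3.486
GC term: 0.41 × 42.424 = 17.394; length term: −600/33 = −18.182
Tm = 81.5 + (-3.486) + 17.394 − 18.182 = 77.226 → 77.2°C

77.2°C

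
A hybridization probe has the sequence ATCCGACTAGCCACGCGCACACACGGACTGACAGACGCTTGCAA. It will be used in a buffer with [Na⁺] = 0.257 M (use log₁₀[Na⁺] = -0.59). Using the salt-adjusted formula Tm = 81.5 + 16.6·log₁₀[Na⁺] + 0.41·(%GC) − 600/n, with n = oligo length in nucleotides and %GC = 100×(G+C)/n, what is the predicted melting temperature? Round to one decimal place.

Length n = 44. Scanning the sequence gives A=13, T=5, C=16, G=10.
G+C = 26, so %GC = 26/44 × 100 = 59.091%
Salt term: 16.6 × (-0.59) = -9.794
GC term: 0.41 × 59.091 = 24.227; length term: −600/44 = −13.636
Tm = 81.5 + (-9.794) + 24.227 − 13.636 = 82.297 → 82.3°C

82.3°C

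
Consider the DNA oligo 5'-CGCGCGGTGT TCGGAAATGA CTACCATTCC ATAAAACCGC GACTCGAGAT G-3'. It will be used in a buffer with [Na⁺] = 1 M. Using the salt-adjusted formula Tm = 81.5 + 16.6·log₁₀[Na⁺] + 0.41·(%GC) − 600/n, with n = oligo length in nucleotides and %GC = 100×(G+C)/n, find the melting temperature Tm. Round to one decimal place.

Length n = 51. T=10, C=14, G=13, A=14
G+C = 27, so %GC = 27/51 × 100 = 52.941%
Salt term: 16.6 × (0) = 0
GC term: 0.41 × 52.941 = 21.706; length term: −600/51 = −11.765
Tm = 81.5 + (0) + 21.706 − 11.765 = 91.441 → 91.4°C

91.4°C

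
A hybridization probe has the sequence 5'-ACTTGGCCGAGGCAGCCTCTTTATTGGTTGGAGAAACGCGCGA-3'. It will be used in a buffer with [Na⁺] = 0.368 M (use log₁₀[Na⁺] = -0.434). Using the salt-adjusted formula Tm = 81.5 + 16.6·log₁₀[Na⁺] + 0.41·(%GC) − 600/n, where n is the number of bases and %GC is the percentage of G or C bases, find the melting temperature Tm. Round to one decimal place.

83.2°C

Length n = 43. Counting bases: T=10, C=10, G=14, A=9
G+C = 24, so %GC = 24/43 × 100 = 55.814%
Salt term: 16.6 × (-0.434) = -7.204
GC term: 0.41 × 55.814 = 22.884; length term: −600/43 = −13.953
Tm = 81.5 + (-7.204) + 22.884 − 13.953 = 83.227 → 83.2°C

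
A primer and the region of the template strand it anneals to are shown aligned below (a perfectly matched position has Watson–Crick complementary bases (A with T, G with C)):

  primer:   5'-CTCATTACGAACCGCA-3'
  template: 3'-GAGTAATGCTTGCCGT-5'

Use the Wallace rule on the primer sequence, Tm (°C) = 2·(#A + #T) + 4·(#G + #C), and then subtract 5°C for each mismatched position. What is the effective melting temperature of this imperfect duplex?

43°C

Primer base counts: A=5, T=3, G=2, C=6 → A+T=8, G+C=8
Perfect-match Tm = 2(8) + 4(8) = 16 + 32 = 48°C
Mismatches (positions where the bases are not complementary): 1 (at position 13)
Effective Tm = 48 − 1×5 = 48 − 5 = 43°C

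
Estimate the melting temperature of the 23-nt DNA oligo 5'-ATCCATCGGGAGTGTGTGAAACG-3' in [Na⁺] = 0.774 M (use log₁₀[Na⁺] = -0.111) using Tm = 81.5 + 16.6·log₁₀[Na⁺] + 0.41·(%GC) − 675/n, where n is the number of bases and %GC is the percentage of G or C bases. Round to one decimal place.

Length n = 23. Counting bases: G=8, T=5, A=6, C=4
G+C = 12, so %GC = 12/23 × 100 = 52.174%
Salt term: 16.6 × (-0.111) = -1.843
GC term: 0.41 × 52.174 = 21.391; length term: −675/23 = −29.348
Tm = 81.5 + (-1.843) + 21.391 − 29.348 = 71.7 → 71.7°C

71.7°C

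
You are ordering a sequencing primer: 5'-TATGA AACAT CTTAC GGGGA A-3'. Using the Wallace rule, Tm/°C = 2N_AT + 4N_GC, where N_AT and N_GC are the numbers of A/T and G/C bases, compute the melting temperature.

58°C

Base counts: C=3, A=8, T=5, G=5
AT pairs contribute 13, GC pairs contribute 8.
Tm = 2(13) + 4(8) = 26 + 32 = 58°C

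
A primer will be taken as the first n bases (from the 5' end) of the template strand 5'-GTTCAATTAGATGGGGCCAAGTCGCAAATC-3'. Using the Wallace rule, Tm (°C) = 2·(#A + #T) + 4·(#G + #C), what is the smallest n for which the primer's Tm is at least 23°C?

First 9 bases: GTTCAATTA → Tm = 22°C (< 23°C)
First 10 bases: GTTCAATTAG → Tm = 26°C (≥ 23°C)
Since every base adds ≥2°C, Tm only increases with n, so the threshold is first crossed at n = 10.

n = 10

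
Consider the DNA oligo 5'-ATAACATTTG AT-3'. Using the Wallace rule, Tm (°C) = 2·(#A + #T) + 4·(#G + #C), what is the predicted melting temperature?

28°C

Base counts: A=5, G=1, C=1, T=5
AT pairs contribute 10, GC pairs contribute 2.
Tm = 2×10 + 4×2 = 28°C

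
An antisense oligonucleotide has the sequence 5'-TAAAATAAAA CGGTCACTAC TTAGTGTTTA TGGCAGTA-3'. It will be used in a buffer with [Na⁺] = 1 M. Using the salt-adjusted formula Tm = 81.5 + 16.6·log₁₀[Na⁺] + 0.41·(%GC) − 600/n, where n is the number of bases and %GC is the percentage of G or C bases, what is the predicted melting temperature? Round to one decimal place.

Length n = 38. Scanning the sequence gives T=12, G=7, A=14, C=5.
G+C = 12, so %GC = 12/38 × 100 = 31.579%
Salt term: 16.6 × (0) = 0
GC term: 0.41 × 31.579 = 12.947; length term: −600/38 = −15.789
Tm = 81.5 + (0) + 12.947 − 15.789 = 78.658 → 78.7°C

78.7°C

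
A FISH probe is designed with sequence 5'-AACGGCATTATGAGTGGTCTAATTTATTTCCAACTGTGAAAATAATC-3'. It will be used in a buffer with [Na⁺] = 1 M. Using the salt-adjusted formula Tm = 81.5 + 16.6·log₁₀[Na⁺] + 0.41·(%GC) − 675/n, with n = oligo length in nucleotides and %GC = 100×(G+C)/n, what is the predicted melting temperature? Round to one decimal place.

Length n = 47. C=7, A=16, G=8, T=16
G+C = 15, so %GC = 15/47 × 100 = 31.915%
Salt term: 16.6 × (0) = 0
GC term: 0.41 × 31.915 = 13.085; length term: −675/47 = −14.362
Tm = 81.5 + (0) + 13.085 − 14.362 = 80.223 → 80.2°C

80.2°C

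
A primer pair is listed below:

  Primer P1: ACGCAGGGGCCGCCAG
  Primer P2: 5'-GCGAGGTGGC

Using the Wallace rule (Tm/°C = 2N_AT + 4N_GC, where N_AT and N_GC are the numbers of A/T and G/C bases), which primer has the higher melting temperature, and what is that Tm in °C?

Primer P1, 58°C

Primer P1: A+T=3, G+C=13 → Tm = 2(3)+4(13) = 58°C
Primer P2: A+T=2, G+C=8 → Tm = 2(2)+4(8) = 36°C
58°C vs 36°C → primer P1 is higher.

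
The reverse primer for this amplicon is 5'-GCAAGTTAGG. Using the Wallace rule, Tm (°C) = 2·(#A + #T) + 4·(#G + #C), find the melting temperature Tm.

Base counts: T=2, A=3, G=4, C=1
A+T = 5, G+C = 5
Tm = 2×5 + 4×5 = 30°C

30°C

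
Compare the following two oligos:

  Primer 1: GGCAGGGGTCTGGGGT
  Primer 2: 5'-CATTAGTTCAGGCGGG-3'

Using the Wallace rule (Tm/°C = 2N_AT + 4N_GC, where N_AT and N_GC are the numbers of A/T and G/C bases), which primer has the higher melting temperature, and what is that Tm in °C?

Primer 1: A+T=4, G+C=12 → Tm = 2(4)+4(12) = 56°C
Primer 2: A+T=7, G+C=9 → Tm = 2(7)+4(9) = 50°C
56°C vs 50°C → primer 1 is higher.

Primer 1, 56°C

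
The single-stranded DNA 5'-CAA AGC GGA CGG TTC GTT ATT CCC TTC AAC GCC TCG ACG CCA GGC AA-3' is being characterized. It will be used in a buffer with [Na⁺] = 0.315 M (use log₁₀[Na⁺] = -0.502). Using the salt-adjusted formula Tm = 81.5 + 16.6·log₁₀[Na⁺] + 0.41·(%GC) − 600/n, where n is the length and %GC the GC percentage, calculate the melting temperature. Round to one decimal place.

84.0°C

Length n = 47. Counting bases: T=9, C=16, A=11, G=11
G+C = 27, so %GC = 27/47 × 100 = 57.447%
Salt term: 16.6 × (-0.502) = -8.333
GC term: 0.41 × 57.447 = 23.553; length term: −600/47 = −12.766
Tm = 81.5 + (-8.333) + 23.553 − 12.766 = 83.954 → 84.0°C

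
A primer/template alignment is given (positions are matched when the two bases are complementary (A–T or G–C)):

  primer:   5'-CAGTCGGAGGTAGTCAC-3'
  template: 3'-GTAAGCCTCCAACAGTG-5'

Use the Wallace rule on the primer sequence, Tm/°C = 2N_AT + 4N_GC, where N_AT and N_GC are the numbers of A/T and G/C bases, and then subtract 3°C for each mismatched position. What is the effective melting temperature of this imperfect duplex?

Primer base counts: A=4, T=3, G=6, C=4 → A+T=7, G+C=10
Perfect-match Tm = 2(7) + 4(10) = 14 + 40 = 54°C
Mismatches (positions where the bases are not complementary): 2 (at positions 3, 12)
Effective Tm = 54 − 2×3 = 54 − 6 = 48°C

48°C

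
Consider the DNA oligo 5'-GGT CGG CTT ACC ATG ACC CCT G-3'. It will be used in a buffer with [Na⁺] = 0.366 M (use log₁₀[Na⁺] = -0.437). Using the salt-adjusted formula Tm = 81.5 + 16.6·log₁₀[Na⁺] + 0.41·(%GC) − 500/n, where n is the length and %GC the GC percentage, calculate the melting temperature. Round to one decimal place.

Length n = 22. Counting bases: G=6, T=5, C=8, A=3
G+C = 14, so %GC = 14/22 × 100 = 63.636%
Salt term: 16.6 × (-0.437) = -7.254
GC term: 0.41 × 63.636 = 26.091; length term: −500/22 = −22.727
Tm = 81.5 + (-7.254) + 26.091 − 22.727 = 77.61 → 77.6°C

77.6°C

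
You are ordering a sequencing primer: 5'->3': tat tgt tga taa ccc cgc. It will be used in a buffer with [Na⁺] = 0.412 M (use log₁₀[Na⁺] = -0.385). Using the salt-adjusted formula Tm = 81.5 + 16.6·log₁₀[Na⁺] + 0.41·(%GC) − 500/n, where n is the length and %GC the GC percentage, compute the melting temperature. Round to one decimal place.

Length n = 18. C=5, G=3, A=4, T=6
G+C = 8, so %GC = 8/18 × 100 = 44.444%
Salt term: 16.6 × (-0.385) = -6.391
GC term: 0.41 × 44.444 = 18.222; length term: −500/18 = −27.778
Tm = 81.5 + (-6.391) + 18.222 − 27.778 = 65.553 → 65.6°C

65.6°C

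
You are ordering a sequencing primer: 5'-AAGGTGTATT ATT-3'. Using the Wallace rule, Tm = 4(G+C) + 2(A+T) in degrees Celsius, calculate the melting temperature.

32°C

A=4, T=6, C=0, G=3
So N_AT = 10 and N_GC = 3.
Tm = 2×10 + 4×3 = 32°C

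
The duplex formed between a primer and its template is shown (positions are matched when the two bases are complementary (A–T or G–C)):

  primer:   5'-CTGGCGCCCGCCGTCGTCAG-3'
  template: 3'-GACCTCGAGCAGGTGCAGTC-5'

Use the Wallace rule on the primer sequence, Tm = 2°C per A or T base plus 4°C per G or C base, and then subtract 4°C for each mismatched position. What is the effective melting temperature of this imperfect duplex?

52°C

Primer base counts: A=1, T=3, G=7, C=9 → A+T=4, G+C=16
Perfect-match Tm = 2(4) + 4(16) = 8 + 64 = 72°C
Mismatches (positions where the bases are not complementary): 5 (at positions 5, 8, 11, 13, 14)
Effective Tm = 72 − 5×4 = 72 − 20 = 52°C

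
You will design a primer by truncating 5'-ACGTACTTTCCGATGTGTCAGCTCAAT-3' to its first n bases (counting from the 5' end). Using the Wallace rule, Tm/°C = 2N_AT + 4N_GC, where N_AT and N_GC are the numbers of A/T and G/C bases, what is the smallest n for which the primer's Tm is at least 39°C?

n = 14

First 13 bases: ACGTACTTTCCGA → Tm = 38°C (< 39°C)
First 14 bases: ACGTACTTTCCGAT → Tm = 40°C (≥ 39°C)
Each additional base adds 2°C (A/T) or 4°C (G/C), so Tm is non-decreasing in n; n = 14 is the first length to reach 39°C.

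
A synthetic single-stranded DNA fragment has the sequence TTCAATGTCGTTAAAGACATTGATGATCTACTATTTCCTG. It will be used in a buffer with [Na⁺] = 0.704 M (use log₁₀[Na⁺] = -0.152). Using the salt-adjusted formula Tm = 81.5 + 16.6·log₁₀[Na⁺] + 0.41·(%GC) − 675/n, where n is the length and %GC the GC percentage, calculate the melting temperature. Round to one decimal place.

75.4°C

Length n = 40. Counting bases: A=11, C=7, T=16, G=6
G+C = 13, so %GC = 13/40 × 100 = 32.5%
Salt term: 16.6 × (-0.152) = -2.523
GC term: 0.41 × 32.5 = 13.325; length term: −675/40 = −16.875
Tm = 81.5 + (-2.523) + 13.325 − 16.875 = 75.427 → 75.4°C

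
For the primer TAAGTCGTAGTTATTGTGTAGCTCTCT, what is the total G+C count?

Scanning the sequence gives A=5, G=6, C=4, T=12.
G+C = 6 + 4 = 10

10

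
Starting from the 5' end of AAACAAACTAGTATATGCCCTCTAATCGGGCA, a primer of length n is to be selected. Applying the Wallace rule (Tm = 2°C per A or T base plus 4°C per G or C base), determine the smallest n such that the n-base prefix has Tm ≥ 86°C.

First 30 bases: AAACAAACTAGTATATGCCCTCTAATCGGG → Tm = 84°C (< 86°C)
First 31 bases: AAACAAACTAGTATATGCCCTCTAATCGGGC → Tm = 88°C (≥ 86°C)
Since every base adds ≥2°C, Tm only increases with n, so the threshold is first crossed at n = 31.

n = 31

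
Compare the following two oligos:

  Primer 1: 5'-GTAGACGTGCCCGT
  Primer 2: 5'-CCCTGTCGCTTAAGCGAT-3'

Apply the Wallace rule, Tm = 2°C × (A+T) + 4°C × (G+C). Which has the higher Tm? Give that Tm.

Primer 2, 56°C

Primer 1: A+T=5, G+C=9 → Tm = 2(5)+4(9) = 46°C
Primer 2: A+T=8, G+C=10 → Tm = 2(8)+4(10) = 56°C
46°C vs 56°C → primer 2 is higher.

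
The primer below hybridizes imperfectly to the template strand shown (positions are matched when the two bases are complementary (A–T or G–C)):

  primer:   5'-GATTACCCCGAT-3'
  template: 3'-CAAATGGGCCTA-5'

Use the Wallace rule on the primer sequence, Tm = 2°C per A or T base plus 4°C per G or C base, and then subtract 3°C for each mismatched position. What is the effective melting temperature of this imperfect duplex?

30°C

Primer base counts: A=3, T=3, G=2, C=4 → A+T=6, G+C=6
Perfect-match Tm = 2(6) + 4(6) = 12 + 24 = 36°C
Mismatches (positions where the bases are not complementary): 2 (at positions 2, 9)
Effective Tm = 36 − 2×3 = 36 − 6 = 30°C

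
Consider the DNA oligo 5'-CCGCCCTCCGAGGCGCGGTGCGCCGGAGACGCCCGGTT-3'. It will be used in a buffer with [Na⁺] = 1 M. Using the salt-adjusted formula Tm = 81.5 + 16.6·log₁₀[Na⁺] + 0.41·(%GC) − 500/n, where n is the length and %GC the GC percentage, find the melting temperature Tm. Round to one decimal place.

101.8°C

Length n = 38. Base counts: A=3, G=15, C=16, T=4
G+C = 31, so %GC = 31/38 × 100 = 81.579%
Salt term: 16.6 × (0) = 0
GC term: 0.41 × 81.579 = 33.447; length term: −500/38 = −13.158
Tm = 81.5 + (0) + 33.447 − 13.158 = 101.789 → 101.8°C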